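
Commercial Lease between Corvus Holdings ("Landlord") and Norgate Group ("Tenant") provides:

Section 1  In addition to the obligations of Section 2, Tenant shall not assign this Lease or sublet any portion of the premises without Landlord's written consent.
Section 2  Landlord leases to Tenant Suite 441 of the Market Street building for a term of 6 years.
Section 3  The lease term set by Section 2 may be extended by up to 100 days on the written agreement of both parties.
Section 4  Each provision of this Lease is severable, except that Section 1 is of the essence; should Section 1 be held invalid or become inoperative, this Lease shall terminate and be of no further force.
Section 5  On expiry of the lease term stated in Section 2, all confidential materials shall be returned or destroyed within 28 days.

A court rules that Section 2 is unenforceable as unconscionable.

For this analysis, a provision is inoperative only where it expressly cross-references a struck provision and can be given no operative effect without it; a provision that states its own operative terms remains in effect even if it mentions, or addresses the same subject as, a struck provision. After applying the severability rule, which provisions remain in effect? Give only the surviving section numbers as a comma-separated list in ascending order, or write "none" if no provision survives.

1, 4

Section 2 is struck. Section 3 has no operative effect of its own apart from Section 2 and is therefore inoperative. Section 5 operates only by reference to Section 2, so it falls with Section 2. Section 1 mentions Section 2 but its own obligation stands independently of Section 2, so Section 1 is not affected. Section 4 makes Section 1 an essential term, but Section 1 is unaffected, so the severability proviso in Section 4 preserves the remaining provisions. The provisions still in force are Section 1 and Section 4.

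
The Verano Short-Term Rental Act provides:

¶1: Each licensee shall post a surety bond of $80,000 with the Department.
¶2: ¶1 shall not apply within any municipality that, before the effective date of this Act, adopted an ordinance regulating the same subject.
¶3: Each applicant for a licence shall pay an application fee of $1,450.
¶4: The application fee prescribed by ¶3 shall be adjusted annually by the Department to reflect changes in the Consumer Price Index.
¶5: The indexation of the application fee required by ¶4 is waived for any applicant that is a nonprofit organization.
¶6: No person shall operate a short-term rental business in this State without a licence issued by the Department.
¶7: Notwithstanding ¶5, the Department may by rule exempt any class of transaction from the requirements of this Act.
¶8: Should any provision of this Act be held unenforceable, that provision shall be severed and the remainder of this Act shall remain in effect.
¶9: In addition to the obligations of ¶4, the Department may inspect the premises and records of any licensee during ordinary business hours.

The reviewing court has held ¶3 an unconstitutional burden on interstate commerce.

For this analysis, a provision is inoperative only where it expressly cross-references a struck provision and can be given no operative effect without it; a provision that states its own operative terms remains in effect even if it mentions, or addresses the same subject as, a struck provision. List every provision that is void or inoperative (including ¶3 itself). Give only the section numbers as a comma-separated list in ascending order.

3, 4, 5

¶3 is struck. ¶4 has no operative effect of its own apart from ¶3 and is therefore inoperative. The whole of ¶5 is the nonprofit waiver of the indexation of the application fee, defined by reference to ¶4, so ¶5 cannot stand once ¶4 is removed. ¶7 mentions ¶5 but its own obligation stands independently of ¶5, so ¶7 is not affected. ¶9 mentions ¶4 but its own obligation stands independently of ¶4, so ¶9 is not affected. ¶8 is a severability clause and preserves every provision that can still be given independent effect. The provisions still in force are ¶1, ¶2, ¶6, ¶7, ¶8, and ¶9.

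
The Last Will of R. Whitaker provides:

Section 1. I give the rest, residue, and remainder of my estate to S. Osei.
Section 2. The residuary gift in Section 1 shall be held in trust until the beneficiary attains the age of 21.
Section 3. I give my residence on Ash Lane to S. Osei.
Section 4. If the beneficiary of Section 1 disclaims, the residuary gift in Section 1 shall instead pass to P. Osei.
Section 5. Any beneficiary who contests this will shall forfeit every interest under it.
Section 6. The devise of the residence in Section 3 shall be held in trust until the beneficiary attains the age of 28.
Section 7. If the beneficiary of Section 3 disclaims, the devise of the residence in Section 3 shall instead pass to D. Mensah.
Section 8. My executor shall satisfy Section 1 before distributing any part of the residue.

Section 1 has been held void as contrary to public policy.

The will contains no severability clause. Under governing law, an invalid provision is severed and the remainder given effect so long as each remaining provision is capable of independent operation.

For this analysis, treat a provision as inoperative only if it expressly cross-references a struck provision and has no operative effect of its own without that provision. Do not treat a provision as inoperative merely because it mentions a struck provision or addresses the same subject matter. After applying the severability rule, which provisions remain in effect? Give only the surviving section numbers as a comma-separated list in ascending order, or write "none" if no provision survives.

3, 5, 6, 7

Section 1 is struck. The only function of Section 2 is the trust for Section 1, so it cannot stand once Section 1 is removed. The only function of Section 4 is the alternative disposition for Section 1, so it cannot stand once Section 1 is removed. The only function of Section 8 is the priority direction for Section 1, so it cannot stand once Section 1 is removed. With no severability clause, the stated default rule severs what cannot stand and enforces each remaining provision that can operate on its own. The provisions still in force are Section 3, Section 5, Section 6, and Section 7.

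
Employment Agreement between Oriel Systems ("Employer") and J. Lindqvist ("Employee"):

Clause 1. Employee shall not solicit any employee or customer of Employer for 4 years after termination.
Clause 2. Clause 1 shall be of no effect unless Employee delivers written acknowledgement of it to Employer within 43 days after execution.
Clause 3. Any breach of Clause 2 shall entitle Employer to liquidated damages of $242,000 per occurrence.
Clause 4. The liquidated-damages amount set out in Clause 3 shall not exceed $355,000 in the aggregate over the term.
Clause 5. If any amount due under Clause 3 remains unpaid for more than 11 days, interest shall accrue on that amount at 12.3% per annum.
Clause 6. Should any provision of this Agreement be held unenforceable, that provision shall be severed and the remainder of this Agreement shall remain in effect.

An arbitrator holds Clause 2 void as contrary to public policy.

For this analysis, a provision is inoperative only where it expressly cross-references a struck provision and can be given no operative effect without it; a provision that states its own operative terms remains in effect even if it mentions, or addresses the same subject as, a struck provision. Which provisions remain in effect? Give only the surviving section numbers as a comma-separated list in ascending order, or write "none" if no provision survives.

Clause 2 is struck. Clause 3 does nothing except set the liquidated-damages amount by reference to Clause 2; with Clause 2 gone it has no independent effect and is inoperative. Clause 4 has no operative effect of its own apart from Clause 3 and is therefore inoperative. Clause 5 operates only by reference to Clause 3, so it falls with Clause 3. Under the severability clause in Clause 6, the remaining provisions continue in force. The provisions still in force are Clause 1 and Clause 6.

1, 6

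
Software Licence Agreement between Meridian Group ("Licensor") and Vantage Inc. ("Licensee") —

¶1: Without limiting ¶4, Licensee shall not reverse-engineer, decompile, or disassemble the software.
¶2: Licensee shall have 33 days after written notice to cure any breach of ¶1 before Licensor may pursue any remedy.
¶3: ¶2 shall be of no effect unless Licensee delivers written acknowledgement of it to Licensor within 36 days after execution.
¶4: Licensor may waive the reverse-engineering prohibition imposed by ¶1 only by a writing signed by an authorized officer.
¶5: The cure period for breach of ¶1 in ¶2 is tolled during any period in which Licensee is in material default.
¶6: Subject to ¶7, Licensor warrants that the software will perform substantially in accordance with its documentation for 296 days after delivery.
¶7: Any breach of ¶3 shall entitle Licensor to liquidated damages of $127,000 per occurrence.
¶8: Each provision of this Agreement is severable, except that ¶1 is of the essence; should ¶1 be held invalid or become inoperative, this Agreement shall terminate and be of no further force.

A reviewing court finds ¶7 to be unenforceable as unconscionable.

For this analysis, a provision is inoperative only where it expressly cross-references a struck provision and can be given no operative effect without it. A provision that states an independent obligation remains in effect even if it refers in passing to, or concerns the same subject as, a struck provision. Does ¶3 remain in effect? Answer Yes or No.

Yes

¶7 is struck. Although ¶6 refers to ¶7, its operative terms do not depend on ¶7, so it remains in effect. Nothing else in the Agreement is defined by reference to ¶7. ¶8 makes ¶1 an essential term, but ¶1 is unaffected, so the severability proviso in ¶8 preserves the remaining provisions. ¶1, ¶2, ¶3, ¶4, ¶5, ¶6, and ¶8 remain in effect. ¶3 is among the surviving provisions, so the answer is yes.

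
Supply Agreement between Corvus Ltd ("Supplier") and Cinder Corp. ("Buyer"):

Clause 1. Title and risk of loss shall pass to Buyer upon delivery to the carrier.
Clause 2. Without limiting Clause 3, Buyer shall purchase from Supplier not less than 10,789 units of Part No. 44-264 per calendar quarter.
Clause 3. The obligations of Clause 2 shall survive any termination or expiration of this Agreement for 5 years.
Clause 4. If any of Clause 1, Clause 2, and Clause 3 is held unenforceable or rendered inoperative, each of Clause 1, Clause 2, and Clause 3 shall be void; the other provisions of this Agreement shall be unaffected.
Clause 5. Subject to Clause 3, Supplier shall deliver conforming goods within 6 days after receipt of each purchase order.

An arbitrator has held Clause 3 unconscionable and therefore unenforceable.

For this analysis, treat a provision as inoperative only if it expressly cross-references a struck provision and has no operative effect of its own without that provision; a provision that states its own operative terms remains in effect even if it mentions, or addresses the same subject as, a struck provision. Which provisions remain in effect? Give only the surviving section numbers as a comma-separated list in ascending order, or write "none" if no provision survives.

4, 5

Clause 3 is struck. Although Clause 5 refers to Clause 3, its operative terms do not depend on Clause 3, so it remains in effect. Nothing else in the Agreement is defined by reference to Clause 3. Clause 4 declares Clause 1, Clause 2, and Clause 3 mutually dependent; since one of them has fallen, all of them are of no effect. That brings down Clause 1 and Clause 2 as well. The remainder continues in force under Clause 4. That leaves Clause 4 and Clause 5 in effect.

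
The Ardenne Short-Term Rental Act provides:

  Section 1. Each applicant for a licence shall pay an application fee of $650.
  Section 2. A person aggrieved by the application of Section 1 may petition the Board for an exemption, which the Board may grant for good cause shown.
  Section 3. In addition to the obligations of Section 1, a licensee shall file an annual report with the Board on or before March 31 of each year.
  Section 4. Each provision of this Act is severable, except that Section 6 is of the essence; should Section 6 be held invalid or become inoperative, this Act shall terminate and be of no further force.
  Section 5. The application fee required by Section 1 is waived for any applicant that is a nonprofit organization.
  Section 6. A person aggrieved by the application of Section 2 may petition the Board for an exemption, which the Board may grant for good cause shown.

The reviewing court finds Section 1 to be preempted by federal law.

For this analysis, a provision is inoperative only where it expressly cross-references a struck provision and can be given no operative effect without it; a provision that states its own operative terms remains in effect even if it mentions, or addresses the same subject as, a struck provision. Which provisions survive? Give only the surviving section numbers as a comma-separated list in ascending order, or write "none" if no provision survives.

none

Section 1 is struck. Section 2 operates only by reference to Section 1, so it falls with Section 1. Section 5 has no operative effect of its own apart from Section 1 and is therefore inoperative. The only function of Section 6 is the exemption procedure for Section 2, so it cannot stand once Section 2 is removed. Section 4 makes Section 6 an essential term, and Section 6 has been rendered inoperative by the cascade; under Section 4, the entire Act is therefore void. No provision of the Act survives.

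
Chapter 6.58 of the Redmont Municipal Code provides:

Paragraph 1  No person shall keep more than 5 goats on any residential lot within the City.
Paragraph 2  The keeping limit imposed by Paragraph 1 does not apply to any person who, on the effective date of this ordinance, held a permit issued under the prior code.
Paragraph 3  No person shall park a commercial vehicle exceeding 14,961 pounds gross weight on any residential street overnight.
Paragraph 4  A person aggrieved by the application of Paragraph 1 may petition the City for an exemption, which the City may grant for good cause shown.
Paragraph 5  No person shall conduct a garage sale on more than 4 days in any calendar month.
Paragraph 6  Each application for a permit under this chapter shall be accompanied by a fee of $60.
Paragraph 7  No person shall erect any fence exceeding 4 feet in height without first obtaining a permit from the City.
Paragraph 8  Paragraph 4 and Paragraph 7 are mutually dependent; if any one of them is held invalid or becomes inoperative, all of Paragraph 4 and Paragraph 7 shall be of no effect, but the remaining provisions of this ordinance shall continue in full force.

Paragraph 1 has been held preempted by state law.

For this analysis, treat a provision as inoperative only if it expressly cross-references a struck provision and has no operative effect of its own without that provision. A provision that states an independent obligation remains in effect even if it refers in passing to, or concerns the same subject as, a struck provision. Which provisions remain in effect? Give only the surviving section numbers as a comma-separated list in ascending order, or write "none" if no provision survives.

Paragraph 1 is struck. Paragraph 2 has no operative effect of its own apart from Paragraph 1 and is therefore inoperative. The only function of Paragraph 4 is the exemption procedure for Paragraph 1, so it cannot stand once Paragraph 1 is removed. Paragraph 8 declares Paragraph 4 and Paragraph 7 mutually dependent; since one of them has fallen, all of them are of no effect. That brings down Paragraph 7 as well. The remainder continues in force under Paragraph 8. Paragraph 3, Paragraph 5, Paragraph 6, and Paragraph 8 remain in effect.

3, 5, 6, 8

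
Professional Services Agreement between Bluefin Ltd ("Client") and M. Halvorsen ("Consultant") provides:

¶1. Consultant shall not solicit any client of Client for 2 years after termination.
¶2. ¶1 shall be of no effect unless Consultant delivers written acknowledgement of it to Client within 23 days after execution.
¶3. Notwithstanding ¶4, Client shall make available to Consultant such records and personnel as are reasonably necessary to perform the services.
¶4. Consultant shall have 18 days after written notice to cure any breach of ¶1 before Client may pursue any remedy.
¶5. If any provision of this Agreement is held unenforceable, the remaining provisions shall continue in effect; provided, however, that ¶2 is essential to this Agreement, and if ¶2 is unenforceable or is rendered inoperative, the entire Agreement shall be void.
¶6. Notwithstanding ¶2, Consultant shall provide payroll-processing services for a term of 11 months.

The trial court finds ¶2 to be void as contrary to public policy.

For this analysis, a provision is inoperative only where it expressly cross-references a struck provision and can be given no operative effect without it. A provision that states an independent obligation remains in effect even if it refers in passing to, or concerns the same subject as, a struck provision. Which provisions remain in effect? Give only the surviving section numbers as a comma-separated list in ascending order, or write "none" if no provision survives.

¶2 is struck. Nothing else in the Agreement is defined by reference to ¶2. ¶5 makes ¶2 an essential term, and ¶2 is the provision held invalid; under ¶5, the entire Agreement is therefore void. No provision of the Agreement survives.

none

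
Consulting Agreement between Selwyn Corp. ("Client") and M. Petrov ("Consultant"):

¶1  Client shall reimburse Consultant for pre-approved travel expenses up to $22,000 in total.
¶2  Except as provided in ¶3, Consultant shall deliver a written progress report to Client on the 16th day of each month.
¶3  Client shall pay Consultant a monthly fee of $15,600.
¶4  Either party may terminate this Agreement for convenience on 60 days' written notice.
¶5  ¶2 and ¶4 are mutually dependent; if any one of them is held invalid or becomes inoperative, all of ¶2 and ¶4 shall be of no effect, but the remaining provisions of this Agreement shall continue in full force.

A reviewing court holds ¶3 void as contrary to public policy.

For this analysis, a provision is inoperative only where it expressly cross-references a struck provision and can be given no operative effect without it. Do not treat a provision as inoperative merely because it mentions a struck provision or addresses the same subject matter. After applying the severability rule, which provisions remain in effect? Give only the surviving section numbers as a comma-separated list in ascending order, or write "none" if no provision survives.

¶3 is struck. ¶2 mentions ¶3 but its own obligation stands independently of ¶3, so ¶2 is not affected. Nothing else in the Agreement is defined by reference to ¶3. ¶5 ties ¶2 and ¶4 together, but none of those is affected here; the remaining provisions continue in force under ¶5. That leaves ¶1, ¶2, ¶4, and ¶5 in effect.

1, 2, 4, 5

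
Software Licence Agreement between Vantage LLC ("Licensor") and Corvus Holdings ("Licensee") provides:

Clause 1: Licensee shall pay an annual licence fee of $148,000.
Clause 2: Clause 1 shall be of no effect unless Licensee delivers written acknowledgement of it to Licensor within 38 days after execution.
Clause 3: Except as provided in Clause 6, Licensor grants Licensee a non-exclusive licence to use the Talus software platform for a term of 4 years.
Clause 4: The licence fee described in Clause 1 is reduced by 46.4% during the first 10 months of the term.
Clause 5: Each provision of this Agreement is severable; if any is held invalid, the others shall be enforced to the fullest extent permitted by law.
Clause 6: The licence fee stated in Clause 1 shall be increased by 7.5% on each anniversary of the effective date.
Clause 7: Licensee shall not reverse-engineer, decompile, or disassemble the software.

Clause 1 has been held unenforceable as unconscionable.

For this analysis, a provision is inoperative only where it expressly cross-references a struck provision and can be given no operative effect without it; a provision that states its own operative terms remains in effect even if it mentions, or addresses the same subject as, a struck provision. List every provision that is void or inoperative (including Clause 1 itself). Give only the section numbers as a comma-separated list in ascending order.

1, 2, 4, 6

Clause 1 is struck. Clause 2 operates only by reference to Clause 1, so it falls with Clause 1. The whole of Clause 4 is the introductory reduction to the licence fee, defined by reference to Clause 1, so Clause 4 cannot stand once Clause 1 is removed. The whole of Clause 6 is the escalation of the licence fee, defined by reference to Clause 1, so Clause 6 cannot stand once Clause 1 is removed. Although Clause 3 refers to Clause 6, its operative terms do not depend on Clause 6, so it remains in effect. Under the severability clause in Clause 5, the remaining provisions continue in force. That leaves Clause 3, Clause 5, and Clause 7 in effect.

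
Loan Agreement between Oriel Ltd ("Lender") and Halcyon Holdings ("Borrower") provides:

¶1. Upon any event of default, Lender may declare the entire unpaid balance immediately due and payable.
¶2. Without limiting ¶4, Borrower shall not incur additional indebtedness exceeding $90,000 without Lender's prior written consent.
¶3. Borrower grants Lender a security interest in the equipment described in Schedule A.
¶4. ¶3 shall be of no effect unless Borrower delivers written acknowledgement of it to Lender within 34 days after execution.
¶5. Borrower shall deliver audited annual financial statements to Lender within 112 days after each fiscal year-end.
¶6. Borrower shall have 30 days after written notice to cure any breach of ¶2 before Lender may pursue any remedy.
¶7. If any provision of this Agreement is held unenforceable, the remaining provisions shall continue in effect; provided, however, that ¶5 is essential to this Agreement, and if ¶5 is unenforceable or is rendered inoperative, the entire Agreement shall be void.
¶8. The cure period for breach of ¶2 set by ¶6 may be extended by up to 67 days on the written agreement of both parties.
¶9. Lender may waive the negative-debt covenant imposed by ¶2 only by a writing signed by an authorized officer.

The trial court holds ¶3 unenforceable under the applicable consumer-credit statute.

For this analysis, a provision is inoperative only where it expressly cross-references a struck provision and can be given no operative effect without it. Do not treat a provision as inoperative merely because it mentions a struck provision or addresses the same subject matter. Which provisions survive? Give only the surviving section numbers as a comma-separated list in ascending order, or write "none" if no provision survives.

¶3 is struck. ¶4 merely fixes the acknowledgement condition for ¶3; with ¶3 gone it has nothing to operate on and falls away. ¶2 mentions ¶4 but its own obligation stands independently of ¶4, so ¶2 is not affected. ¶7 makes ¶5 an essential term, but ¶5 is unaffected, so the severability proviso in ¶7 preserves the remaining provisions. ¶1, ¶2, ¶5, ¶6, ¶7, ¶8, and ¶9 remain in effect.

1, 2, 5, 6, 7, 8, 9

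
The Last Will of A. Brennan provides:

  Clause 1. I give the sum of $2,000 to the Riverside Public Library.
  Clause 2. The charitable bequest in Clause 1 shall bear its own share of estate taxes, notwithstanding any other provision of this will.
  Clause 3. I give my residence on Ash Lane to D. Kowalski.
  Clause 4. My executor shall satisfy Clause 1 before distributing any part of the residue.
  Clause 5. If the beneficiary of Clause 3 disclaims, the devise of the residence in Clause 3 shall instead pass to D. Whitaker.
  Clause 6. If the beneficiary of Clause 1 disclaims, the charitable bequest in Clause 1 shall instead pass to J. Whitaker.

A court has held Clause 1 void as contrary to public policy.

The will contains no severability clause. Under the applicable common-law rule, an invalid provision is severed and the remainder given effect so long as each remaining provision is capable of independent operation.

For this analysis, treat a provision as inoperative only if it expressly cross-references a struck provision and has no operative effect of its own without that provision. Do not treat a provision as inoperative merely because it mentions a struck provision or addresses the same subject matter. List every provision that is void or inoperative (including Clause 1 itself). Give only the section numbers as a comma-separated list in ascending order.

1, 2, 4, 6

Clause 1 is struck. Clause 2 has no operative effect of its own apart from Clause 1 and is therefore inoperative. Clause 4 operates only by reference to Clause 1, so it falls with Clause 1. Clause 6 merely fixes the alternative disposition for Clause 1; with Clause 1 gone it has nothing to operate on and falls away. With no severability clause, the stated default rule severs what cannot stand and enforces each remaining provision that can operate on its own. Clause 3 and Clause 5 remain in effect.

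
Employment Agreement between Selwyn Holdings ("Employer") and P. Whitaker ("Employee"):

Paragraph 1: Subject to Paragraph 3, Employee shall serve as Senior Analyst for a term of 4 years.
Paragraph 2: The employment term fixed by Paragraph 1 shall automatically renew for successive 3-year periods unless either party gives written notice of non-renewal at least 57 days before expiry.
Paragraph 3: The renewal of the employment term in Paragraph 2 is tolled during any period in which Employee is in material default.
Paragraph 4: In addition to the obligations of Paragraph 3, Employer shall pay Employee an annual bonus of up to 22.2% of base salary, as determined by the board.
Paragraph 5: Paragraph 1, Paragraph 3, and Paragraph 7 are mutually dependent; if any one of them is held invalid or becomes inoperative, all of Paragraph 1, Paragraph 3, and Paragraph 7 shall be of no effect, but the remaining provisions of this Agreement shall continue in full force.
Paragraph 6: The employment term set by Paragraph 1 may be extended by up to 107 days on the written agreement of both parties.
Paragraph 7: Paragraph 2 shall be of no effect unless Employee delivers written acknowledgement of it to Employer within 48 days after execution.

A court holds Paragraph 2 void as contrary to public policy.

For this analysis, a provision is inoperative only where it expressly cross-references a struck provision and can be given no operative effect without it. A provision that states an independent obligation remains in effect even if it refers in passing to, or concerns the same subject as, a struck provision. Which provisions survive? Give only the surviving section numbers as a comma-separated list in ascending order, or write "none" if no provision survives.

4, 5

Paragraph 2 is struck. Paragraph 3 does nothing except set the tolling of the renewal of the employment term by reference to Paragraph 2; with Paragraph 2 gone it has no independent effect and is inoperative. Paragraph 7 merely fixes the acknowledgement condition for Paragraph 2; with Paragraph 2 gone it has nothing to operate on and falls away. Although Paragraph 4 refers to Paragraph 3, its operative terms do not depend on Paragraph 3, so it remains in effect. Paragraph 5 declares Paragraph 1, Paragraph 3, and Paragraph 7 mutually dependent; since one of them has fallen, all of them are of no effect. That brings down Paragraph 1 as well. Paragraph 6 in turn depends solely on a provision now struck and likewise falls. The remainder continues in force under Paragraph 5. The provisions still in force are Paragraph 4 and Paragraph 5.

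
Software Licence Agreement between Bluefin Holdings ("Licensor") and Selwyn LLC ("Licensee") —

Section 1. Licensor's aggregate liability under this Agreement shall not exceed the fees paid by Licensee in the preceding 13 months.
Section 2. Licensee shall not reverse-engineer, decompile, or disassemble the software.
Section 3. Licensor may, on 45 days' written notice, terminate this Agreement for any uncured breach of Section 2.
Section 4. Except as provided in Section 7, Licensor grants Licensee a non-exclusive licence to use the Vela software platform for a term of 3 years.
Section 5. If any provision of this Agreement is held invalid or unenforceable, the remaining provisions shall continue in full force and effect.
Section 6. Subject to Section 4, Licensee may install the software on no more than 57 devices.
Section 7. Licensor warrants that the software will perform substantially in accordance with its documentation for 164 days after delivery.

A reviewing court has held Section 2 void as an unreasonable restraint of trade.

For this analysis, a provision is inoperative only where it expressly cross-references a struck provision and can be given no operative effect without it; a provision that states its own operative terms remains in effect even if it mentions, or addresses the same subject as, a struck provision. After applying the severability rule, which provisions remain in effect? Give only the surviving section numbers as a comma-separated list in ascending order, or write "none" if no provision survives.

Section 2 is struck. Section 3 merely fixes the termination right for breach of Section 2; with Section 2 gone it has nothing to operate on and falls away. Section 5 is a severability clause and preserves every provision that can still be given independent effect. Section 1, Section 4, Section 5, Section 6, and Section 7 remain in effect.

1, 4, 5, 6, 7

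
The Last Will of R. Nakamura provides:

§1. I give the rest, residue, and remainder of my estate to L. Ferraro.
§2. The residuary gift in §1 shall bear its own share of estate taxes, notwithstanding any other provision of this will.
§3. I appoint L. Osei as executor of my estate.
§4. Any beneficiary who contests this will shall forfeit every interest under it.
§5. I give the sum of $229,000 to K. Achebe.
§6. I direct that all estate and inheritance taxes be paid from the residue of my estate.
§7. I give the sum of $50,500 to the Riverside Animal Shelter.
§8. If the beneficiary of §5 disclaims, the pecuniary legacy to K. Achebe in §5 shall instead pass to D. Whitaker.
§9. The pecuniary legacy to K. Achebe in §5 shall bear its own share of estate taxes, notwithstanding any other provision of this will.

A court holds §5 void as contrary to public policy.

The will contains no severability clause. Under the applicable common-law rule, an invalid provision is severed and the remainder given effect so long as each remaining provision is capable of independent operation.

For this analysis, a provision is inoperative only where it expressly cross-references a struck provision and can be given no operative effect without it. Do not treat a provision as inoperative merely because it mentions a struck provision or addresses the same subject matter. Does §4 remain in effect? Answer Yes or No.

§5 is struck. The only function of §8 is the alternative disposition for §5, so it cannot stand once §5 is removed. §9 merely fixes the tax charge on §5; with §5 gone it has nothing to operate on and falls away. With no severability clause, the stated default rule severs what cannot stand and enforces each remaining provision that can operate on its own. The provisions still in force are §1, §2, §3, §4, §6, and §7. §4 is among the surviving provisions, so the answer is yes.

Yes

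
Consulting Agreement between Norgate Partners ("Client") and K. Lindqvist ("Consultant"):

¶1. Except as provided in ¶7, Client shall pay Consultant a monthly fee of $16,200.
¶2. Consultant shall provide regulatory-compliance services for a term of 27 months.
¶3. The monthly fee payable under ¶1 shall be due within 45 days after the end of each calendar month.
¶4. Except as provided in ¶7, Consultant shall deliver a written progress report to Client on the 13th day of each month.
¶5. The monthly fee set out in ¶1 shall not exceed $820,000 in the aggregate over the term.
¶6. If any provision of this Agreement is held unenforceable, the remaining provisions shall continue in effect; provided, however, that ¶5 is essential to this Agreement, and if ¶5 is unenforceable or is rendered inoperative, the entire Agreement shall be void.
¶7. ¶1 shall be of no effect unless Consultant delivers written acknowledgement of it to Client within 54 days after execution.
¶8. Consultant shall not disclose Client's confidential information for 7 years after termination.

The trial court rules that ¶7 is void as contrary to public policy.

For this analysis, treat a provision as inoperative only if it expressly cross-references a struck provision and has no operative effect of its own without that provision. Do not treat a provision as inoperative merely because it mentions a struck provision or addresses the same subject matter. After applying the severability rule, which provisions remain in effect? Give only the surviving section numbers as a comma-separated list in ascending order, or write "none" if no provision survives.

1, 2, 3, 4, 5, 6, 8

¶7 is struck. ¶4 mentions ¶7 but its own obligation stands independently of ¶7, so ¶4 is not affected. Although ¶1 refers to ¶7, its operative terms do not depend on ¶7, so it remains in effect. No other provision's operative terms depend on ¶7. ¶6 makes ¶5 an essential term, but ¶5 is unaffected, so the severability proviso in ¶6 preserves the remaining provisions. That leaves ¶1, ¶2, ¶3, ¶4, ¶5, ¶6, and ¶8 in effect.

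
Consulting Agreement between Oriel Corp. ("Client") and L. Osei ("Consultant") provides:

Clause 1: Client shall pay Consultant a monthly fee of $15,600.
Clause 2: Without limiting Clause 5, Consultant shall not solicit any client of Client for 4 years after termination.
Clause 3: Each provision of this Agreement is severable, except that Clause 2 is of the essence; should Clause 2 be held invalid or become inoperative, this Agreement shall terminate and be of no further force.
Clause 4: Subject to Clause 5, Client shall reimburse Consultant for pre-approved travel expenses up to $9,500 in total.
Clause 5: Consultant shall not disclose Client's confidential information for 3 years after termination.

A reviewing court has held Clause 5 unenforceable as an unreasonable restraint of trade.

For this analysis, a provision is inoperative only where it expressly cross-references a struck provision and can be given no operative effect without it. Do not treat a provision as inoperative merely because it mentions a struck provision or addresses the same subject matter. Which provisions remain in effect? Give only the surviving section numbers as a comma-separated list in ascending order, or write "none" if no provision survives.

1, 2, 3, 4

Clause 5 is struck. Although Clause 2 refers to Clause 5, its operative terms do not depend on Clause 5, so it remains in effect. Although Clause 4 refers to Clause 5, its operative terms do not depend on Clause 5, so it remains in effect. Nothing else in the Agreement is defined by reference to Clause 5. Clause 3 makes Clause 2 an essential term, but Clause 2 is unaffected, so the severability proviso in Clause 3 preserves the remaining provisions. Clause 1, Clause 2, Clause 3, and Clause 4 remain in effect.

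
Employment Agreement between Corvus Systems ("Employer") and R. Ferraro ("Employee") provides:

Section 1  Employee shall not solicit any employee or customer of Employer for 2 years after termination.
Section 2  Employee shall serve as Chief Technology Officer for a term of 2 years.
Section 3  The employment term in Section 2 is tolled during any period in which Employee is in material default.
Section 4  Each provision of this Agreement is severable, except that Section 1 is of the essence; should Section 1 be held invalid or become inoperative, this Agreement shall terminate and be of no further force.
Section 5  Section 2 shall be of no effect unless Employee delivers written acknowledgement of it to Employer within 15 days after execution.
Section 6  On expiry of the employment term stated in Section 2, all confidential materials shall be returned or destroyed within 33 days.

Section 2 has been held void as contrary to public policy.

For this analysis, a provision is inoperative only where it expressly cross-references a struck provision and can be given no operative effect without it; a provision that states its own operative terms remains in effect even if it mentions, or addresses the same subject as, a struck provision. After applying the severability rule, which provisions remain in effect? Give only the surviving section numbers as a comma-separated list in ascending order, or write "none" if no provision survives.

1, 4

Section 2 is struck. Section 3 has no operative effect of its own apart from Section 2 and is therefore inoperative. Section 5 merely fixes the acknowledgement condition for Section 2; with Section 2 gone it has nothing to operate on and falls away. Section 6 operates only by reference to Section 2, so it falls with Section 2. Section 4 makes Section 1 an essential term, but Section 1 is unaffected, so the severability proviso in Section 4 preserves the remaining provisions. That leaves Section 1 and Section 4 in effect.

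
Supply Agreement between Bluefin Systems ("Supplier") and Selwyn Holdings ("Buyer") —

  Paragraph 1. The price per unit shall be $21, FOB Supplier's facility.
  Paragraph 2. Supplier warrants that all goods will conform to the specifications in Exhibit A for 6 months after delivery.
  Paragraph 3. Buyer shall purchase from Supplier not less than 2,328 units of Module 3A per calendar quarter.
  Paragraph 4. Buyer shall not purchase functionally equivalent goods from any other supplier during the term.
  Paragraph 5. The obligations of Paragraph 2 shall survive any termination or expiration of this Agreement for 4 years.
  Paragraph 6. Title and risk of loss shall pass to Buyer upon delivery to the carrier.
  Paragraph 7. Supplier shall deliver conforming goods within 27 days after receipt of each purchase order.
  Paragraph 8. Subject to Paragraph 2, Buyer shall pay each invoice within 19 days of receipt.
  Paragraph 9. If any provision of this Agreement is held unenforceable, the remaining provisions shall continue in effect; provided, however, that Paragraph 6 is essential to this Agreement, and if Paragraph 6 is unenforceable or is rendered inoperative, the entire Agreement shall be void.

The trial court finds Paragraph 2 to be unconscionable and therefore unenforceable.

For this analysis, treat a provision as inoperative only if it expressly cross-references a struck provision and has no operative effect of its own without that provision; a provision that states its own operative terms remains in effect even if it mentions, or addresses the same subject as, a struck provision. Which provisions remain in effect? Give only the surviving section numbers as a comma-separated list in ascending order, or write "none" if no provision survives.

Paragraph 2 is struck. Paragraph 5 operates only by reference to Paragraph 2, so it falls with Paragraph 2. Although Paragraph 8 refers to Paragraph 2, its operative terms do not depend on Paragraph 2, so it remains in effect. Paragraph 9 makes Paragraph 6 an essential term, but Paragraph 6 is unaffected, so the severability proviso in Paragraph 9 preserves the remaining provisions. Paragraph 1, Paragraph 3, Paragraph 4, Paragraph 6, Paragraph 7, Paragraph 8, and Paragraph 9 remain in effect.

1, 3, 4, 6, 7, 8, 9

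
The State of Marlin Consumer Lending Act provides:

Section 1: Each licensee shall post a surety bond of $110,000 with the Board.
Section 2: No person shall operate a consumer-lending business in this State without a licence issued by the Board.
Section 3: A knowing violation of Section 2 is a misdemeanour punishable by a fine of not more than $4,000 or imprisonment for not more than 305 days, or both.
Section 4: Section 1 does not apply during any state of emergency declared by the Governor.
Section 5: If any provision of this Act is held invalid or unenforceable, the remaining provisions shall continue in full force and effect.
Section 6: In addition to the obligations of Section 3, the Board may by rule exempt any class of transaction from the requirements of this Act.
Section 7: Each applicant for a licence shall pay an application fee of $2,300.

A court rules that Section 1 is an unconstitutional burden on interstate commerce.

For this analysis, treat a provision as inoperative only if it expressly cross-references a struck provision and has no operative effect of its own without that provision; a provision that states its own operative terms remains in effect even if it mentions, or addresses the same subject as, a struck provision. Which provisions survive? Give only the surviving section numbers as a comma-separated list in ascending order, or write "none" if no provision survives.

2, 3, 5, 6, 7

Section 1 is struck. The only function of Section 4 is the emergency suspension of Section 1, so it cannot stand once Section 1 is removed. Section 5 is a severability clause and preserves every provision that can still be given independent effect. Section 2, Section 3, Section 5, Section 6, and Section 7 remain in effect.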